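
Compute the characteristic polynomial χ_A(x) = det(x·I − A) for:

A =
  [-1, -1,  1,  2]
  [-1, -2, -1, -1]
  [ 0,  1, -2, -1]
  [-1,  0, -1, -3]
x^4 + 8*x^3 + 24*x^2 + 32*x + 16

Expanding det(x·I − A) (e.g. by cofactor expansion or by noting that A is similar to its Jordan form J, which has the same characteristic polynomial as A) gives
  χ_A(x) = x^4 + 8*x^3 + 24*x^2 + 32*x + 16
which factors as (x + 2)^4. The eigenvalues (with algebraic multiplicities) are λ = -2 with multiplicity 4.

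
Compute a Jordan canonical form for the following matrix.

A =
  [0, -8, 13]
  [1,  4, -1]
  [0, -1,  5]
J_3(3)

The characteristic polynomial is
  det(x·I − A) = x^3 - 9*x^2 + 27*x - 27 = (x - 3)^3

Eigenvalues and multiplicities (the geometric multiplicity of λ is n − rank(A − λI), which equals the number of Jordan blocks for λ):
  λ = 3: algebraic multiplicity = 3, geometric multiplicity = 1

Determining the block sizes for each eigenvalue:
  λ = 3: one block (gm = 1), so the single block has size am = 3 → block sizes [3]

Assembling the blocks gives a Jordan form
J =
  [3, 1, 0]
  [0, 3, 1]
  [0, 0, 3]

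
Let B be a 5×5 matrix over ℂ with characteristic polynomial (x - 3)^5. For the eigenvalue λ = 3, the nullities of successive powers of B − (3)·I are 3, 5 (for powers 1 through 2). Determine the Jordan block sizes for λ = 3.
Block sizes for λ = 3: [2, 2, 1]

From the dimensions of kernels of powers, the number of Jordan blocks of size at least j is d_j − d_{j−1} where d_j = dim ker(N^j) (with d_0 = 0). Computing the differences gives [3, 2].
The number of blocks of size exactly k is (#blocks of size ≥ k) − (#blocks of size ≥ k + 1), so the partition is: 1 block(s) of size 1, 2 block(s) of size 2.
In nonincreasing order the block sizes are [2, 2, 1].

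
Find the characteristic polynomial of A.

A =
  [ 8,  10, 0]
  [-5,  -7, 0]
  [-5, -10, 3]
x^3 - 4*x^2 - 3*x + 18

Expanding det(x·I − A) (e.g. by cofactor expansion or by noting that A is similar to its Jordan form J, which has the same characteristic polynomial as A) gives
  χ_A(x) = x^3 - 4*x^2 - 3*x + 18
which factors as (x - 3)^2*(x + 2). The eigenvalues (with algebraic multiplicities) are λ = -2 with multiplicity 1, λ = 3 with multiplicity 2.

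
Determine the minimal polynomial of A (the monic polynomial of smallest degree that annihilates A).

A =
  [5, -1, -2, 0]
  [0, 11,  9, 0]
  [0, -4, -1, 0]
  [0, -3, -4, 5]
x^3 - 15*x^2 + 75*x - 125

The characteristic polynomial is χ_A(x) = (x - 5)^4, so the eigenvalues are known. The minimal polynomial is
  m_A(x) = Π_λ (x − λ)^{k_λ}
where k_λ is the size of the *largest* Jordan block for λ (equivalently, the smallest k with (A − λI)^k v = 0 for every generalised eigenvector v of λ).

  λ = 5: largest Jordan block has size 3, contributing (x − 5)^3

So m_A(x) = (x - 5)^3 = x^3 - 15*x^2 + 75*x - 125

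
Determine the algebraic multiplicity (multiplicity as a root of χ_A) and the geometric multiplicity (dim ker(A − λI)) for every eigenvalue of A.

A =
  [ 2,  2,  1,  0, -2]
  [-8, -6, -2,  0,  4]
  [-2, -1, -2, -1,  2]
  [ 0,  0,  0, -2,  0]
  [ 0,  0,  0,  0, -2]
λ = -2: alg = 5, geom = 3

Step 1 — factor the characteristic polynomial to read off the algebraic multiplicities:
  χ_A(x) = (x + 2)^5

Step 2 — compute geometric multiplicities via the rank-nullity identity g(λ) = n − rank(A − λI):
  rank(A − (-2)·I) = 2, so dim ker(A − (-2)·I) = n − 2 = 3

Summary:
  λ = -2: algebraic multiplicity = 5, geometric multiplicity = 3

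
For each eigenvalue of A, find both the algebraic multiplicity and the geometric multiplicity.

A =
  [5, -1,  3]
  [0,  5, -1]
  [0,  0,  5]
λ = 5: alg = 3, geom = 1

Step 1 — factor the characteristic polynomial to read off the algebraic multiplicities:
  χ_A(x) = (x - 5)^3

Step 2 — compute geometric multiplicities via the rank-nullity identity g(λ) = n − rank(A − λI):
  rank(A − (5)·I) = 2, so dim ker(A − (5)·I) = n − 2 = 1

Summary:
  λ = 5: algebraic multiplicity = 3, geometric multiplicity = 1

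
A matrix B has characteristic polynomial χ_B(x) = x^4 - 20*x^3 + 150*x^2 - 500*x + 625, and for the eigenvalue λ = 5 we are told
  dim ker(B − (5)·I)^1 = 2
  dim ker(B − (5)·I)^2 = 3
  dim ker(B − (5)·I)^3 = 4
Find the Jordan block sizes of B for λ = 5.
Block sizes for λ = 5: [3, 1]

From the dimensions of kernels of powers, the number of Jordan blocks of size at least j is d_j − d_{j−1} where d_j = dim ker(N^j) (with d_0 = 0). Computing the differences gives [2, 1, 1].
The number of blocks of size exactly k is (#blocks of size ≥ k) − (#blocks of size ≥ k + 1), so the partition is: 1 block(s) of size 1, 1 block(s) of size 3.
In nonincreasing order the block sizes are [3, 1].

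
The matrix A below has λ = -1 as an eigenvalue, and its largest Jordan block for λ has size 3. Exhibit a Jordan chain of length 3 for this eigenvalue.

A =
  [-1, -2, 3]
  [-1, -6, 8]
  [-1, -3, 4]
A Jordan chain for λ = -1 of length 3:
v_1 = (-1, -3, -2)ᵀ
v_2 = (0, -1, -1)ᵀ
v_3 = (1, 0, 0)ᵀ

Let N = A − (-1)·I. We want v_3 with N^3 v_3 = 0 but N^2 v_3 ≠ 0; then v_{j-1} := N · v_j for j = 3, …, 2.

Pick v_3 = (1, 0, 0)ᵀ.
Then v_2 = N · v_3 = (0, -1, -1)ᵀ.
Then v_1 = N · v_2 = (-1, -3, -2)ᵀ.

Sanity check: (A − (-1)·I) v_1 = (0, 0, 0)ᵀ = 0. ✓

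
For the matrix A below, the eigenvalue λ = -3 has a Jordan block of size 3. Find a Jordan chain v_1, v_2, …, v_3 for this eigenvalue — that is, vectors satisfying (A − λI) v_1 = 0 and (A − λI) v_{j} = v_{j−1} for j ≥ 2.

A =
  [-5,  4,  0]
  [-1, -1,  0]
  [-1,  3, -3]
A Jordan chain for λ = -3 of length 3:
v_1 = (0, 0, -1)ᵀ
v_2 = (-2, -1, -1)ᵀ
v_3 = (1, 0, 0)ᵀ

Let N = A − (-3)·I. We want v_3 with N^3 v_3 = 0 but N^2 v_3 ≠ 0; then v_{j-1} := N · v_j for j = 3, …, 2.

Pick v_3 = (1, 0, 0)ᵀ.
Then v_2 = N · v_3 = (-2, -1, -1)ᵀ.
Then v_1 = N · v_2 = (0, 0, -1)ᵀ.

Sanity check: (A − (-3)·I) v_1 = (0, 0, 0)ᵀ = 0. ✓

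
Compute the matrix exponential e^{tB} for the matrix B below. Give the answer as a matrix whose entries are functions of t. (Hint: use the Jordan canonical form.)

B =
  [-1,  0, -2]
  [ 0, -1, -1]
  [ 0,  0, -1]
e^{tB} =
  [exp(-t), 0, -2*t*exp(-t)]
  [0, exp(-t), -t*exp(-t)]
  [0, 0, exp(-t)]

Strategy: write B = P · J · P⁻¹ where J is a Jordan canonical form, so e^{tB} = P · e^{tJ} · P⁻¹, and e^{tJ} can be computed block-by-block.

B has Jordan form
J =
  [-1,  1,  0]
  [ 0, -1,  0]
  [ 0,  0, -1]
(up to reordering of blocks).

Per-block formulas:
  For a 1×1 block at λ = -1: exp(t · [-1]) = [e^(-1t)].
  For a 2×2 Jordan block J_2(-1): exp(t · J_2(-1)) = e^(-1t)·(I + t·N), where N is the 2×2 nilpotent shift.

After assembling e^{tJ} and conjugating by P, we get:

e^{tB} =
  [exp(-t), 0, -2*t*exp(-t)]
  [0, exp(-t), -t*exp(-t)]
  [0, 0, exp(-t)]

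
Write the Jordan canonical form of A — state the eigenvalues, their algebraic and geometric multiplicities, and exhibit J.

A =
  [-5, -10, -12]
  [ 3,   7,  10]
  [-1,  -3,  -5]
J_3(-1)

The characteristic polynomial is
  det(x·I − A) = x^3 + 3*x^2 + 3*x + 1 = (x + 1)^3

Eigenvalues and multiplicities (the geometric multiplicity of λ is n − rank(A − λI), which equals the number of Jordan blocks for λ):
  λ = -1: algebraic multiplicity = 3, geometric multiplicity = 1

Determining the block sizes for each eigenvalue:
  λ = -1: one block (gm = 1), so the single block has size am = 3 → block sizes [3]

Assembling the blocks gives a Jordan form
J =
  [-1,  1,  0]
  [ 0, -1,  1]
  [ 0,  0, -1]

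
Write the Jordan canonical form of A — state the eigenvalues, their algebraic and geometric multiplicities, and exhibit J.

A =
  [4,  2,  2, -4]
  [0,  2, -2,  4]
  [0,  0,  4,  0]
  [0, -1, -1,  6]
J_2(4) ⊕ J_1(4) ⊕ J_1(4)

The characteristic polynomial is
  det(x·I − A) = x^4 - 16*x^3 + 96*x^2 - 256*x + 256 = (x - 4)^4

Eigenvalues and multiplicities (the geometric multiplicity of λ is n − rank(A − λI), which equals the number of Jordan blocks for λ):
  λ = 4: algebraic multiplicity = 4, geometric multiplicity = 3

Determining the block sizes for each eigenvalue:
  λ = 4: 3 blocks summing to 4 forces exactly one block of size 2 and the rest size 1 → block sizes [2, 1, 1]

Assembling the blocks gives a Jordan form
J =
  [4, 1, 0, 0]
  [0, 4, 0, 0]
  [0, 0, 4, 0]
  [0, 0, 0, 4]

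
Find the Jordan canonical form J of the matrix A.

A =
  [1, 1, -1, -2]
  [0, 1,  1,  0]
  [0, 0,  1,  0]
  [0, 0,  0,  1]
J_3(1) ⊕ J_1(1)

The characteristic polynomial is
  det(x·I − A) = x^4 - 4*x^3 + 6*x^2 - 4*x + 1 = (x - 1)^4

Eigenvalues and multiplicities (the geometric multiplicity of λ is n − rank(A − λI), which equals the number of Jordan blocks for λ):
  λ = 1: algebraic multiplicity = 4, geometric multiplicity = 2

Determining the block sizes for each eigenvalue:
  λ = 1: with am = 4 and gm = 2, the partition is not yet determined (e.g. several partitions of 4 into 2 parts exist). Let N = A − (1)·I. Computing rank(N^1) = 2, rank(N^2) = 1, rank(N^3) = 0; the number of blocks of size ≥ j is rank(N^{j−1}) − rank(N^j), giving [2, 1, 1]. So we have 1 block(s) of size 3, 1 block(s) of size 1 → block sizes [3, 1]

Assembling the blocks gives a Jordan form
J =
  [1, 1, 0, 0]
  [0, 1, 1, 0]
  [0, 0, 1, 0]
  [0, 0, 0, 1]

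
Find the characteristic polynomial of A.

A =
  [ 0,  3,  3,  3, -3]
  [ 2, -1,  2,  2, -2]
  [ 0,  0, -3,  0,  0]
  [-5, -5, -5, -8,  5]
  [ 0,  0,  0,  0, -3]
x^5 + 15*x^4 + 90*x^3 + 270*x^2 + 405*x + 243

Expanding det(x·I − A) (e.g. by cofactor expansion or by noting that A is similar to its Jordan form J, which has the same characteristic polynomial as A) gives
  χ_A(x) = x^5 + 15*x^4 + 90*x^3 + 270*x^2 + 405*x + 243
which factors as (x + 3)^5. The eigenvalues (with algebraic multiplicities) are λ = -3 with multiplicity 5.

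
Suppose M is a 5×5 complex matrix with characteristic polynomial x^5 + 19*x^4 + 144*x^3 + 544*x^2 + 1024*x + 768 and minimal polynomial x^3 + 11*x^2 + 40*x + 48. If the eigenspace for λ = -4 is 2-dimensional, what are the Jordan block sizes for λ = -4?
Block sizes for λ = -4: [2, 2]

Step 1 — from the characteristic polynomial, algebraic multiplicity of λ = -4 is 4. From dim ker(M − (-4)·I) = 2, there are exactly 2 Jordan blocks for λ = -4.
Step 2 — from the minimal polynomial, the factor (x + 4)^2 tells us the largest block for λ = -4 has size 2.
Step 3 — with total size 4, 2 blocks, and largest block 2, the block sizes (in nonincreasing order) are [2, 2].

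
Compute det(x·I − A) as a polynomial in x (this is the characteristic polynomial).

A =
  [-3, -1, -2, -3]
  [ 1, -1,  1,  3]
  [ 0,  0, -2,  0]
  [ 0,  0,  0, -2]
x^4 + 8*x^3 + 24*x^2 + 32*x + 16

Expanding det(x·I − A) (e.g. by cofactor expansion or by noting that A is similar to its Jordan form J, which has the same characteristic polynomial as A) gives
  χ_A(x) = x^4 + 8*x^3 + 24*x^2 + 32*x + 16
which factors as (x + 2)^4. The eigenvalues (with algebraic multiplicities) are λ = -2 with multiplicity 4.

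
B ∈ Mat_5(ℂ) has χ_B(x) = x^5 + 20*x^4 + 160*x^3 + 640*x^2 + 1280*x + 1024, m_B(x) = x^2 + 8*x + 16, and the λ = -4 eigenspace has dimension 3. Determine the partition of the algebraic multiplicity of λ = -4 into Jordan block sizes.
Block sizes for λ = -4: [2, 2, 1]

Step 1 — from the characteristic polynomial, algebraic multiplicity of λ = -4 is 5. From dim ker(B − (-4)·I) = 3, there are exactly 3 Jordan blocks for λ = -4.
Step 2 — from the minimal polynomial, the factor (x + 4)^2 tells us the largest block for λ = -4 has size 2.
Step 3 — with total size 5, 3 blocks, and largest block 2, the block sizes (in nonincreasing order) are [2, 2, 1].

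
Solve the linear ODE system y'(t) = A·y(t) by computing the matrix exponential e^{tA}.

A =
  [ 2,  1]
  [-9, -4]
e^{tA} =
  [3*t*exp(-t) + exp(-t), t*exp(-t)]
  [-9*t*exp(-t), -3*t*exp(-t) + exp(-t)]

Strategy: write A = P · J · P⁻¹ where J is a Jordan canonical form, so e^{tA} = P · e^{tJ} · P⁻¹, and e^{tJ} can be computed block-by-block.

A has Jordan form
J =
  [-1,  1]
  [ 0, -1]
(up to reordering of blocks).

Per-block formulas:
  For a 2×2 Jordan block J_2(-1): exp(t · J_2(-1)) = e^(-1t)·(I + t·N), where N is the 2×2 nilpotent shift.

After assembling e^{tJ} and conjugating by P, we get:

e^{tA} =
  [3*t*exp(-t) + exp(-t), t*exp(-t)]
  [-9*t*exp(-t), -3*t*exp(-t) + exp(-t)]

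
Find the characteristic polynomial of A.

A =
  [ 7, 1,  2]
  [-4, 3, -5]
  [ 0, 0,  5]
x^3 - 15*x^2 + 75*x - 125

Expanding det(x·I − A) (e.g. by cofactor expansion or by noting that A is similar to its Jordan form J, which has the same characteristic polynomial as A) gives
  χ_A(x) = x^3 - 15*x^2 + 75*x - 125
which factors as (x - 5)^3. The eigenvalues (with algebraic multiplicities) are λ = 5 with multiplicity 3.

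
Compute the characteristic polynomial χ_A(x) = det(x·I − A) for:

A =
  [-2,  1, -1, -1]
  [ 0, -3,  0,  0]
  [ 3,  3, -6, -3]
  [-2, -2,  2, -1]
x^4 + 12*x^3 + 54*x^2 + 108*x + 81

Expanding det(x·I − A) (e.g. by cofactor expansion or by noting that A is similar to its Jordan form J, which has the same characteristic polynomial as A) gives
  χ_A(x) = x^4 + 12*x^3 + 54*x^2 + 108*x + 81
which factors as (x + 3)^4. The eigenvalues (with algebraic multiplicities) are λ = -3 with multiplicity 4.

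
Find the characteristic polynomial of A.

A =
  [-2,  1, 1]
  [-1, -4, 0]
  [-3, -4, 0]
x^3 + 6*x^2 + 12*x + 8

Expanding det(x·I − A) (e.g. by cofactor expansion or by noting that A is similar to its Jordan form J, which has the same characteristic polynomial as A) gives
  χ_A(x) = x^3 + 6*x^2 + 12*x + 8
which factors as (x + 2)^3. The eigenvalues (with algebraic multiplicities) are λ = -2 with multiplicity 3.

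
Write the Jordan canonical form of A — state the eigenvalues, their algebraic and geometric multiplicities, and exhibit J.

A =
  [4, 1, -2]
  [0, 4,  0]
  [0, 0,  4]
J_2(4) ⊕ J_1(4)

The characteristic polynomial is
  det(x·I − A) = x^3 - 12*x^2 + 48*x - 64 = (x - 4)^3

Eigenvalues and multiplicities (the geometric multiplicity of λ is n − rank(A − λI), which equals the number of Jordan blocks for λ):
  λ = 4: algebraic multiplicity = 3, geometric multiplicity = 2

Determining the block sizes for each eigenvalue:
  λ = 4: 2 blocks summing to 3 forces exactly one block of size 2 and the rest size 1 → block sizes [2, 1]

Assembling the blocks gives a Jordan form
J =
  [4, 1, 0]
  [0, 4, 0]
  [0, 0, 4]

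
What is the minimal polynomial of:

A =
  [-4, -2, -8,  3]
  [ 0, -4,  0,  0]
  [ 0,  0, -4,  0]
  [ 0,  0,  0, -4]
x^2 + 8*x + 16

The characteristic polynomial is χ_A(x) = (x + 4)^4, so the eigenvalues are known. The minimal polynomial is
  m_A(x) = Π_λ (x − λ)^{k_λ}
where k_λ is the size of the *largest* Jordan block for λ (equivalently, the smallest k with (A − λI)^k v = 0 for every generalised eigenvector v of λ).

  λ = -4: largest Jordan block has size 2, contributing (x + 4)^2

So m_A(x) = (x + 4)^2 = x^2 + 8*x + 16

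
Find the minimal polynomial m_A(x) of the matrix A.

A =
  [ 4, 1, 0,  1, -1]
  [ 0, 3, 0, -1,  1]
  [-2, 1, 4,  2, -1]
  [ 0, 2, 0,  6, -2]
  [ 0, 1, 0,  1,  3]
x^2 - 8*x + 16

The characteristic polynomial is χ_A(x) = (x - 4)^5, so the eigenvalues are known. The minimal polynomial is
  m_A(x) = Π_λ (x − λ)^{k_λ}
where k_λ is the size of the *largest* Jordan block for λ (equivalently, the smallest k with (A − λI)^k v = 0 for every generalised eigenvector v of λ).

  λ = 4: largest Jordan block has size 2, contributing (x − 4)^2

So m_A(x) = (x - 4)^2 = x^2 - 8*x + 16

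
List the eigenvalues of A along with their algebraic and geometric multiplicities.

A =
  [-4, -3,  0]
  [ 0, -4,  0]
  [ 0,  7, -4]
λ = -4: alg = 3, geom = 2

Step 1 — factor the characteristic polynomial to read off the algebraic multiplicities:
  χ_A(x) = (x + 4)^3

Step 2 — compute geometric multiplicities via the rank-nullity identity g(λ) = n − rank(A − λI):
  rank(A − (-4)·I) = 1, so dim ker(A − (-4)·I) = n − 1 = 2

Summary:
  λ = -4: algebraic multiplicity = 3, geometric multiplicity = 2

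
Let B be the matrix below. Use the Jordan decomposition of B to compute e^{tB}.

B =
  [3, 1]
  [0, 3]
e^{tB} =
  [exp(3*t), t*exp(3*t)]
  [0, exp(3*t)]

Strategy: write B = P · J · P⁻¹ where J is a Jordan canonical form, so e^{tB} = P · e^{tJ} · P⁻¹, and e^{tJ} can be computed block-by-block.

B has Jordan form
J =
  [3, 1]
  [0, 3]
(up to reordering of blocks).

Per-block formulas:
  For a 2×2 Jordan block J_2(3): exp(t · J_2(3)) = e^(3t)·(I + t·N), where N is the 2×2 nilpotent shift.

After assembling e^{tJ} and conjugating by P, we get:

e^{tB} =
  [exp(3*t), t*exp(3*t)]
  [0, exp(3*t)]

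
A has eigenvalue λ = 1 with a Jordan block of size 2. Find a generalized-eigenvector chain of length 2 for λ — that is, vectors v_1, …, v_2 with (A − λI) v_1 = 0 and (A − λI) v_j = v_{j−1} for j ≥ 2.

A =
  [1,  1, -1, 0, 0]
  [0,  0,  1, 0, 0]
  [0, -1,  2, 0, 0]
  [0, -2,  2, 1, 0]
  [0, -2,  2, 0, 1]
A Jordan chain for λ = 1 of length 2:
v_1 = (1, -1, -1, -2, -2)ᵀ
v_2 = (0, 1, 0, 0, 0)ᵀ

Let N = A − (1)·I. We want v_2 with N^2 v_2 = 0 but N^1 v_2 ≠ 0; then v_{j-1} := N · v_j for j = 2, …, 2.

Pick v_2 = (0, 1, 0, 0, 0)ᵀ.
Then v_1 = N · v_2 = (1, -1, -1, -2, -2)ᵀ.

Sanity check: (A − (1)·I) v_1 = (0, 0, 0, 0, 0)ᵀ = 0. ✓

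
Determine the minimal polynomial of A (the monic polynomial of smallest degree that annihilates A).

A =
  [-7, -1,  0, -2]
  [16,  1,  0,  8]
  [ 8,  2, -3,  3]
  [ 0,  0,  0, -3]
x^2 + 6*x + 9

The characteristic polynomial is χ_A(x) = (x + 3)^4, so the eigenvalues are known. The minimal polynomial is
  m_A(x) = Π_λ (x − λ)^{k_λ}
where k_λ is the size of the *largest* Jordan block for λ (equivalently, the smallest k with (A − λI)^k v = 0 for every generalised eigenvector v of λ).

  λ = -3: largest Jordan block has size 2, contributing (x + 3)^2

So m_A(x) = (x + 3)^2 = x^2 + 6*x + 9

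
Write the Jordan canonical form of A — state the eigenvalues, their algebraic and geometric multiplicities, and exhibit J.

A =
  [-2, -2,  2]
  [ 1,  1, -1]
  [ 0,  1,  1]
J_3(0)

The characteristic polynomial is
  det(x·I − A) = x^3

Eigenvalues and multiplicities (the geometric multiplicity of λ is n − rank(A − λI), which equals the number of Jordan blocks for λ):
  λ = 0: algebraic multiplicity = 3, geometric multiplicity = 1

Determining the block sizes for each eigenvalue:
  λ = 0: one block (gm = 1), so the single block has size am = 3 → block sizes [3]

Assembling the blocks gives a Jordan form
J =
  [0, 1, 0]
  [0, 0, 1]
  [0, 0, 0]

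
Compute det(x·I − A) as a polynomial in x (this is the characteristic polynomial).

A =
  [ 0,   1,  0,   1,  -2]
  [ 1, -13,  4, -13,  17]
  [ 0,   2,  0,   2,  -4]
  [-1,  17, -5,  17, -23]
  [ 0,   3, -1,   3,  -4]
x^5

Expanding det(x·I − A) (e.g. by cofactor expansion or by noting that A is similar to its Jordan form J, which has the same characteristic polynomial as A) gives
  χ_A(x) = x^5
which factors as x^5. The eigenvalues (with algebraic multiplicities) are λ = 0 with multiplicity 5.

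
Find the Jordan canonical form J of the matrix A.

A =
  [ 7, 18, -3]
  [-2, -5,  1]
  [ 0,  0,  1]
J_2(1) ⊕ J_1(1)

The characteristic polynomial is
  det(x·I − A) = x^3 - 3*x^2 + 3*x - 1 = (x - 1)^3

Eigenvalues and multiplicities (the geometric multiplicity of λ is n − rank(A − λI), which equals the number of Jordan blocks for λ):
  λ = 1: algebraic multiplicity = 3, geometric multiplicity = 2

Determining the block sizes for each eigenvalue:
  λ = 1: 2 blocks summing to 3 forces exactly one block of size 2 and the rest size 1 → block sizes [2, 1]

Assembling the blocks gives a Jordan form
J =
  [1, 1, 0]
  [0, 1, 0]
  [0, 0, 1]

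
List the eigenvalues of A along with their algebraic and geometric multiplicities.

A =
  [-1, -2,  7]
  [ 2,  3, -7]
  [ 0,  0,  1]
λ = 1: alg = 3, geom = 2

Step 1 — factor the characteristic polynomial to read off the algebraic multiplicities:
  χ_A(x) = (x - 1)^3

Step 2 — compute geometric multiplicities via the rank-nullity identity g(λ) = n − rank(A − λI):
  rank(A − (1)·I) = 1, so dim ker(A − (1)·I) = n − 1 = 2

Summary:
  λ = 1: algebraic multiplicity = 3, geometric multiplicity = 2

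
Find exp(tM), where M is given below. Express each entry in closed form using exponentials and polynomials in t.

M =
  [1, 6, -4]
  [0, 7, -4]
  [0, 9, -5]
e^{tM} =
  [exp(t), 6*t*exp(t), -4*t*exp(t)]
  [0, 6*t*exp(t) + exp(t), -4*t*exp(t)]
  [0, 9*t*exp(t), -6*t*exp(t) + exp(t)]

Strategy: write M = P · J · P⁻¹ where J is a Jordan canonical form, so e^{tM} = P · e^{tJ} · P⁻¹, and e^{tJ} can be computed block-by-block.

M has Jordan form
J =
  [1, 1, 0]
  [0, 1, 0]
  [0, 0, 1]
(up to reordering of blocks).

Per-block formulas:
  For a 2×2 Jordan block J_2(1): exp(t · J_2(1)) = e^(1t)·(I + t·N), where N is the 2×2 nilpotent shift.
  For a 1×1 block at λ = 1: exp(t · [1]) = [e^(1t)].

After assembling e^{tJ} and conjugating by P, we get:

e^{tM} =
  [exp(t), 6*t*exp(t), -4*t*exp(t)]
  [0, 6*t*exp(t) + exp(t), -4*t*exp(t)]
  [0, 9*t*exp(t), -6*t*exp(t) + exp(t)]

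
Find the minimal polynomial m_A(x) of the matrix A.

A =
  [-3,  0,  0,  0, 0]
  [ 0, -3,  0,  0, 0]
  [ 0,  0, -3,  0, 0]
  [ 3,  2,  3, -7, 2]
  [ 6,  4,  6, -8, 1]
x^2 + 6*x + 9

The characteristic polynomial is χ_A(x) = (x + 3)^5, so the eigenvalues are known. The minimal polynomial is
  m_A(x) = Π_λ (x − λ)^{k_λ}
where k_λ is the size of the *largest* Jordan block for λ (equivalently, the smallest k with (A − λI)^k v = 0 for every generalised eigenvector v of λ).

  λ = -3: largest Jordan block has size 2, contributing (x + 3)^2

So m_A(x) = (x + 3)^2 = x^2 + 6*x + 9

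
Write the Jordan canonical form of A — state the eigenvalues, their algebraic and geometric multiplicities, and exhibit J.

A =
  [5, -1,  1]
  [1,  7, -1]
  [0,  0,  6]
J_2(6) ⊕ J_1(6)

The characteristic polynomial is
  det(x·I − A) = x^3 - 18*x^2 + 108*x - 216 = (x - 6)^3

Eigenvalues and multiplicities (the geometric multiplicity of λ is n − rank(A − λI), which equals the number of Jordan blocks for λ):
  λ = 6: algebraic multiplicity = 3, geometric multiplicity = 2

Determining the block sizes for each eigenvalue:
  λ = 6: 2 blocks summing to 3 forces exactly one block of size 2 and the rest size 1 → block sizes [2, 1]

Assembling the blocks gives a Jordan form
J =
  [6, 1, 0]
  [0, 6, 0]
  [0, 0, 6]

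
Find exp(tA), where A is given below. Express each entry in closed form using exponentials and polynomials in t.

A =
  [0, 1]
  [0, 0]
e^{tA} =
  [1, t]
  [0, 1]

Strategy: write A = P · J · P⁻¹ where J is a Jordan canonical form, so e^{tA} = P · e^{tJ} · P⁻¹, and e^{tJ} can be computed block-by-block.

A has Jordan form
J =
  [0, 1]
  [0, 0]
(up to reordering of blocks).

Per-block formulas:
  For a 2×2 Jordan block J_2(0): exp(t · J_2(0)) = e^(0t)·(I + t·N), where N is the 2×2 nilpotent shift.

After assembling e^{tJ} and conjugating by P, we get:

e^{tA} =
  [1, t]
  [0, 1]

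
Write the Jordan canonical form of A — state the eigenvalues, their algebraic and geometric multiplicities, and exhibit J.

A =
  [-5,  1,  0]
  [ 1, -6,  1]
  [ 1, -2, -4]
J_3(-5)

The characteristic polynomial is
  det(x·I − A) = x^3 + 15*x^2 + 75*x + 125 = (x + 5)^3

Eigenvalues and multiplicities (the geometric multiplicity of λ is n − rank(A − λI), which equals the number of Jordan blocks for λ):
  λ = -5: algebraic multiplicity = 3, geometric multiplicity = 1

Determining the block sizes for each eigenvalue:
  λ = -5: one block (gm = 1), so the single block has size am = 3 → block sizes [3]

Assembling the blocks gives a Jordan form
J =
  [-5,  1,  0]
  [ 0, -5,  1]
  [ 0,  0, -5]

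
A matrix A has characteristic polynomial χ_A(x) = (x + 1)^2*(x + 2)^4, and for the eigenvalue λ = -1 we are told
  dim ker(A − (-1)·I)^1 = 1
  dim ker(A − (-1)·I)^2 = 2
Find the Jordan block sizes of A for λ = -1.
Block sizes for λ = -1: [2]

From the dimensions of kernels of powers, the number of Jordan blocks of size at least j is d_j − d_{j−1} where d_j = dim ker(N^j) (with d_0 = 0). Computing the differences gives [1, 1].
The number of blocks of size exactly k is (#blocks of size ≥ k) − (#blocks of size ≥ k + 1), so the partition is: 1 block(s) of size 2.
In nonincreasing order the block sizes are [2].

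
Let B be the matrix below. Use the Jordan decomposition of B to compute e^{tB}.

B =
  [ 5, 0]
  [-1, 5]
e^{tB} =
  [exp(5*t), 0]
  [-t*exp(5*t), exp(5*t)]

Strategy: write B = P · J · P⁻¹ where J is a Jordan canonical form, so e^{tB} = P · e^{tJ} · P⁻¹, and e^{tJ} can be computed block-by-block.

B has Jordan form
J =
  [5, 1]
  [0, 5]
(up to reordering of blocks).

Per-block formulas:
  For a 2×2 Jordan block J_2(5): exp(t · J_2(5)) = e^(5t)·(I + t·N), where N is the 2×2 nilpotent shift.

After assembling e^{tJ} and conjugating by P, we get:

e^{tB} =
  [exp(5*t), 0]
  [-t*exp(5*t), exp(5*t)]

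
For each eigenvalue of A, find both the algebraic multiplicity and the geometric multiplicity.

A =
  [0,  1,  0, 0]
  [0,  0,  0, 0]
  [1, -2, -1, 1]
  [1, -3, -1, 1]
λ = 0: alg = 4, geom = 2

Step 1 — factor the characteristic polynomial to read off the algebraic multiplicities:
  χ_A(x) = x^4

Step 2 — compute geometric multiplicities via the rank-nullity identity g(λ) = n − rank(A − λI):
  rank(A − (0)·I) = 2, so dim ker(A − (0)·I) = n − 2 = 2

Summary:
  λ = 0: algebraic multiplicity = 4, geometric multiplicity = 2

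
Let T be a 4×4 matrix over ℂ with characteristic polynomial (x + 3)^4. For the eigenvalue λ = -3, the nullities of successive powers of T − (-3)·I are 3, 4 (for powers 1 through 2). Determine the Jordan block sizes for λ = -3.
Block sizes for λ = -3: [2, 1, 1]

From the dimensions of kernels of powers, the number of Jordan blocks of size at least j is d_j − d_{j−1} where d_j = dim ker(N^j) (with d_0 = 0). Computing the differences gives [3, 1].
The number of blocks of size exactly k is (#blocks of size ≥ k) − (#blocks of size ≥ k + 1), so the partition is: 2 block(s) of size 1, 1 block(s) of size 2.
In nonincreasing order the block sizes are [2, 1, 1].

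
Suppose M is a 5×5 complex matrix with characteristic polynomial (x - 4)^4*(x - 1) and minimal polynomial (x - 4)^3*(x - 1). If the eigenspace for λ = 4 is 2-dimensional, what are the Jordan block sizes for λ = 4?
Block sizes for λ = 4: [3, 1]

Step 1 — from the characteristic polynomial, algebraic multiplicity of λ = 4 is 4. From dim ker(M − (4)·I) = 2, there are exactly 2 Jordan blocks for λ = 4.
Step 2 — from the minimal polynomial, the factor (x − 4)^3 tells us the largest block for λ = 4 has size 3.
Step 3 — with total size 4, 2 blocks, and largest block 3, the block sizes (in nonincreasing order) are [3, 1].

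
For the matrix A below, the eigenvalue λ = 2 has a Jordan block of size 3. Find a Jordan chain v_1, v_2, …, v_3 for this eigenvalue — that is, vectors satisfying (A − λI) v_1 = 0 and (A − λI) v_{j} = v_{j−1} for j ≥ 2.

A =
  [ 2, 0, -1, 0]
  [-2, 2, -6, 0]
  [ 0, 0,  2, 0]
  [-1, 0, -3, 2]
A Jordan chain for λ = 2 of length 3:
v_1 = (0, 2, 0, 1)ᵀ
v_2 = (-1, -6, 0, -3)ᵀ
v_3 = (0, 0, 1, 0)ᵀ

Let N = A − (2)·I. We want v_3 with N^3 v_3 = 0 but N^2 v_3 ≠ 0; then v_{j-1} := N · v_j for j = 3, …, 2.

Pick v_3 = (0, 0, 1, 0)ᵀ.
Then v_2 = N · v_3 = (-1, -6, 0, -3)ᵀ.
Then v_1 = N · v_2 = (0, 2, 0, 1)ᵀ.

Sanity check: (A − (2)·I) v_1 = (0, 0, 0, 0)ᵀ = 0. ✓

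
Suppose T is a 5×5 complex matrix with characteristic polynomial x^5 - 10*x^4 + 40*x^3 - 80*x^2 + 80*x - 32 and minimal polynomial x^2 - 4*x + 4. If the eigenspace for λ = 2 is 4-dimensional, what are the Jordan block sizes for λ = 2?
Block sizes for λ = 2: [2, 1, 1, 1]

Step 1 — from the characteristic polynomial, algebraic multiplicity of λ = 2 is 5. From dim ker(T − (2)·I) = 4, there are exactly 4 Jordan blocks for λ = 2.
Step 2 — from the minimal polynomial, the factor (x − 2)^2 tells us the largest block for λ = 2 has size 2.
Step 3 — with total size 5, 4 blocks, and largest block 2, the block sizes (in nonincreasing order) are [2, 1, 1, 1].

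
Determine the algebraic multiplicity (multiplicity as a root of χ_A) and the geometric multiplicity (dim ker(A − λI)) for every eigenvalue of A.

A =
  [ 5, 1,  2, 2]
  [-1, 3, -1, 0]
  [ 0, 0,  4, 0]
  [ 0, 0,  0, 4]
λ = 4: alg = 4, geom = 2

Step 1 — factor the characteristic polynomial to read off the algebraic multiplicities:
  χ_A(x) = (x - 4)^4

Step 2 — compute geometric multiplicities via the rank-nullity identity g(λ) = n − rank(A − λI):
  rank(A − (4)·I) = 2, so dim ker(A − (4)·I) = n − 2 = 2

Summary:
  λ = 4: algebraic multiplicity = 4, geometric multiplicity = 2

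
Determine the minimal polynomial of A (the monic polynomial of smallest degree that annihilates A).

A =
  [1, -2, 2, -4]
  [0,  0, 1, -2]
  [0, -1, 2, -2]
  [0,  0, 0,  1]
x^2 - 2*x + 1

The characteristic polynomial is χ_A(x) = (x - 1)^4, so the eigenvalues are known. The minimal polynomial is
  m_A(x) = Π_λ (x − λ)^{k_λ}
where k_λ is the size of the *largest* Jordan block for λ (equivalently, the smallest k with (A − λI)^k v = 0 for every generalised eigenvector v of λ).

  λ = 1: largest Jordan block has size 2, contributing (x − 1)^2

So m_A(x) = (x - 1)^2 = x^2 - 2*x + 1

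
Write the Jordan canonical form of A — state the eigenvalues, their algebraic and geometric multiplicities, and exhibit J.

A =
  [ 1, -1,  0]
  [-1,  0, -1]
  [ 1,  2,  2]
J_3(1)

The characteristic polynomial is
  det(x·I − A) = x^3 - 3*x^2 + 3*x - 1 = (x - 1)^3

Eigenvalues and multiplicities (the geometric multiplicity of λ is n − rank(A − λI), which equals the number of Jordan blocks for λ):
  λ = 1: algebraic multiplicity = 3, geometric multiplicity = 1

Determining the block sizes for each eigenvalue:
  λ = 1: one block (gm = 1), so the single block has size am = 3 → block sizes [3]

Assembling the blocks gives a Jordan form
J =
  [1, 1, 0]
  [0, 1, 1]
  [0, 0, 1]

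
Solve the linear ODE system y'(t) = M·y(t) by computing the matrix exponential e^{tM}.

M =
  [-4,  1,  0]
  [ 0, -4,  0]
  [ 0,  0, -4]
e^{tM} =
  [exp(-4*t), t*exp(-4*t), 0]
  [0, exp(-4*t), 0]
  [0, 0, exp(-4*t)]

Strategy: write M = P · J · P⁻¹ where J is a Jordan canonical form, so e^{tM} = P · e^{tJ} · P⁻¹, and e^{tJ} can be computed block-by-block.

M has Jordan form
J =
  [-4,  1,  0]
  [ 0, -4,  0]
  [ 0,  0, -4]
(up to reordering of blocks).

Per-block formulas:
  For a 1×1 block at λ = -4: exp(t · [-4]) = [e^(-4t)].
  For a 2×2 Jordan block J_2(-4): exp(t · J_2(-4)) = e^(-4t)·(I + t·N), where N is the 2×2 nilpotent shift.

After assembling e^{tJ} and conjugating by P, we get:

e^{tM} =
  [exp(-4*t), t*exp(-4*t), 0]
  [0, exp(-4*t), 0]
  [0, 0, exp(-4*t)]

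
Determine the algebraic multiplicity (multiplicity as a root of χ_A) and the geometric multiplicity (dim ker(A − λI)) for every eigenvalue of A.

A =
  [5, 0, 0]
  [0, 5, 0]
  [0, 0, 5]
λ = 5: alg = 3, geom = 3

Step 1 — factor the characteristic polynomial to read off the algebraic multiplicities:
  χ_A(x) = (x - 5)^3

Step 2 — compute geometric multiplicities via the rank-nullity identity g(λ) = n − rank(A − λI):
  rank(A − (5)·I) = 0, so dim ker(A − (5)·I) = n − 0 = 3

Summary:
  λ = 5: algebraic multiplicity = 3, geometric multiplicity = 3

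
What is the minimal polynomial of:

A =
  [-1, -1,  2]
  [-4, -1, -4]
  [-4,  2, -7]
x^2 + 6*x + 9

The characteristic polynomial is χ_A(x) = (x + 3)^3, so the eigenvalues are known. The minimal polynomial is
  m_A(x) = Π_λ (x − λ)^{k_λ}
where k_λ is the size of the *largest* Jordan block for λ (equivalently, the smallest k with (A − λI)^k v = 0 for every generalised eigenvector v of λ).

  λ = -3: largest Jordan block has size 2, contributing (x + 3)^2

So m_A(x) = (x + 3)^2 = x^2 + 6*x + 9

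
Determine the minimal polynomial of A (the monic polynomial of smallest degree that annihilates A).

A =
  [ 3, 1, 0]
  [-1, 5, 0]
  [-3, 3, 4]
x^2 - 8*x + 16

The characteristic polynomial is χ_A(x) = (x - 4)^3, so the eigenvalues are known. The minimal polynomial is
  m_A(x) = Π_λ (x − λ)^{k_λ}
where k_λ is the size of the *largest* Jordan block for λ (equivalently, the smallest k with (A − λI)^k v = 0 for every generalised eigenvector v of λ).

  λ = 4: largest Jordan block has size 2, contributing (x − 4)^2

So m_A(x) = (x - 4)^2 = x^2 - 8*x + 16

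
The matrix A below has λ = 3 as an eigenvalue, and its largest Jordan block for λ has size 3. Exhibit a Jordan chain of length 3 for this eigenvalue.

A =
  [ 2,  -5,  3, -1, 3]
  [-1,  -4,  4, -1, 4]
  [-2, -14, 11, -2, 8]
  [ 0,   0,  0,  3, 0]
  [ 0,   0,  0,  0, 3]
A Jordan chain for λ = 3 of length 3:
v_1 = (-2, -2, -4, 0, 0)ᵀ
v_2 = (-5, -7, -14, 0, 0)ᵀ
v_3 = (0, 1, 0, 0, 0)ᵀ

Let N = A − (3)·I. We want v_3 with N^3 v_3 = 0 but N^2 v_3 ≠ 0; then v_{j-1} := N · v_j for j = 3, …, 2.

Pick v_3 = (0, 1, 0, 0, 0)ᵀ.
Then v_2 = N · v_3 = (-5, -7, -14, 0, 0)ᵀ.
Then v_1 = N · v_2 = (-2, -2, -4, 0, 0)ᵀ.

Sanity check: (A − (3)·I) v_1 = (0, 0, 0, 0, 0)ᵀ = 0. ✓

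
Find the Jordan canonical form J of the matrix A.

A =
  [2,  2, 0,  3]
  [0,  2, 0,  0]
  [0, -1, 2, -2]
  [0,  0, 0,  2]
J_2(2) ⊕ J_2(2)

The characteristic polynomial is
  det(x·I − A) = x^4 - 8*x^3 + 24*x^2 - 32*x + 16 = (x - 2)^4

Eigenvalues and multiplicities (the geometric multiplicity of λ is n − rank(A − λI), which equals the number of Jordan blocks for λ):
  λ = 2: algebraic multiplicity = 4, geometric multiplicity = 2

Determining the block sizes for each eigenvalue:
  λ = 2: with am = 4 and gm = 2, the partition is not yet determined (e.g. several partitions of 4 into 2 parts exist). Let N = A − (2)·I. Computing rank(N^1) = 2, rank(N^2) = 0; the number of blocks of size ≥ j is rank(N^{j−1}) − rank(N^j), giving [2, 2]. So we have 2 block(s) of size 2 → block sizes [2, 2]

Assembling the blocks gives a Jordan form
J =
  [2, 1, 0, 0]
  [0, 2, 0, 0]
  [0, 0, 2, 1]
  [0, 0, 0, 2]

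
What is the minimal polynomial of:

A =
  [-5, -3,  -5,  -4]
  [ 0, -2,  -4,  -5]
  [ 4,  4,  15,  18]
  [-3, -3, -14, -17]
x^4 + 9*x^3 + 30*x^2 + 44*x + 24

The characteristic polynomial is χ_A(x) = (x + 2)^3*(x + 3), so the eigenvalues are known. The minimal polynomial is
  m_A(x) = Π_λ (x − λ)^{k_λ}
where k_λ is the size of the *largest* Jordan block for λ (equivalently, the smallest k with (A − λI)^k v = 0 for every generalised eigenvector v of λ).

  λ = -3: largest Jordan block has size 1, contributing (x + 3)
  λ = -2: largest Jordan block has size 3, contributing (x + 2)^3

So m_A(x) = (x + 2)^3*(x + 3) = x^4 + 9*x^3 + 30*x^2 + 44*x + 24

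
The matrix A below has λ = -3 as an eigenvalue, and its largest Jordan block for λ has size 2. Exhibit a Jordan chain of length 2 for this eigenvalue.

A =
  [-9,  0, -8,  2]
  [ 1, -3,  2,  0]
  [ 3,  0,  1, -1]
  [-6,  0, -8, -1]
A Jordan chain for λ = -3 of length 2:
v_1 = (-6, 1, 3, -6)ᵀ
v_2 = (1, 0, 0, 0)ᵀ

Let N = A − (-3)·I. We want v_2 with N^2 v_2 = 0 but N^1 v_2 ≠ 0; then v_{j-1} := N · v_j for j = 2, …, 2.

Pick v_2 = (1, 0, 0, 0)ᵀ.
Then v_1 = N · v_2 = (-6, 1, 3, -6)ᵀ.

Sanity check: (A − (-3)·I) v_1 = (0, 0, 0, 0)ᵀ = 0. ✓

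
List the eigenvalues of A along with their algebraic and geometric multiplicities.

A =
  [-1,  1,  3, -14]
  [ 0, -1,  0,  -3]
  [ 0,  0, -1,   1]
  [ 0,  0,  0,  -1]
λ = -1: alg = 4, geom = 2

Step 1 — factor the characteristic polynomial to read off the algebraic multiplicities:
  χ_A(x) = (x + 1)^4

Step 2 — compute geometric multiplicities via the rank-nullity identity g(λ) = n − rank(A − λI):
  rank(A − (-1)·I) = 2, so dim ker(A − (-1)·I) = n − 2 = 2

Summary:
  λ = -1: algebraic multiplicity = 4, geometric multiplicity = 2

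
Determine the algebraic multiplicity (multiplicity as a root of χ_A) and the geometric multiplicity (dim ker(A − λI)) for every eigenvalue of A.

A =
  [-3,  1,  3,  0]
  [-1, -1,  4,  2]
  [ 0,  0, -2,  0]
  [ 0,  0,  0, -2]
λ = -2: alg = 4, geom = 2

Step 1 — factor the characteristic polynomial to read off the algebraic multiplicities:
  χ_A(x) = (x + 2)^4

Step 2 — compute geometric multiplicities via the rank-nullity identity g(λ) = n − rank(A − λI):
  rank(A − (-2)·I) = 2, so dim ker(A − (-2)·I) = n − 2 = 2

Summary:
  λ = -2: algebraic multiplicity = 4, geometric multiplicity = 2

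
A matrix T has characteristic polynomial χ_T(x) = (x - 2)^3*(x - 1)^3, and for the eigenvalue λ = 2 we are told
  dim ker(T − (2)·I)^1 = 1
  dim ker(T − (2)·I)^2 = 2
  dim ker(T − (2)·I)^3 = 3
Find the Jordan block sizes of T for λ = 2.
Block sizes for λ = 2: [3]

From the dimensions of kernels of powers, the number of Jordan blocks of size at least j is d_j − d_{j−1} where d_j = dim ker(N^j) (with d_0 = 0). Computing the differences gives [1, 1, 1].
The number of blocks of size exactly k is (#blocks of size ≥ k) − (#blocks of size ≥ k + 1), so the partition is: 1 block(s) of size 3.
In nonincreasing order the block sizes are [3].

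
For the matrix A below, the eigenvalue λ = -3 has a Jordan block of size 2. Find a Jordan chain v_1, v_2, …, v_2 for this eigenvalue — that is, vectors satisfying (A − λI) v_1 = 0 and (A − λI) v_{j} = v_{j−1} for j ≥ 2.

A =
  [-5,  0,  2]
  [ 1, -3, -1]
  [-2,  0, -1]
A Jordan chain for λ = -3 of length 2:
v_1 = (-2, 1, -2)ᵀ
v_2 = (1, 0, 0)ᵀ

Let N = A − (-3)·I. We want v_2 with N^2 v_2 = 0 but N^1 v_2 ≠ 0; then v_{j-1} := N · v_j for j = 2, …, 2.

Pick v_2 = (1, 0, 0)ᵀ.
Then v_1 = N · v_2 = (-2, 1, -2)ᵀ.

Sanity check: (A − (-3)·I) v_1 = (0, 0, 0)ᵀ = 0. ✓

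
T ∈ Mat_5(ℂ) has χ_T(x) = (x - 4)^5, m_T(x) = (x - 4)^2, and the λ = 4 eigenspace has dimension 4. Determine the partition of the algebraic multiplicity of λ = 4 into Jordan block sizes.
Block sizes for λ = 4: [2, 1, 1, 1]

Step 1 — from the characteristic polynomial, algebraic multiplicity of λ = 4 is 5. From dim ker(T − (4)·I) = 4, there are exactly 4 Jordan blocks for λ = 4.
Step 2 — from the minimal polynomial, the factor (x − 4)^2 tells us the largest block for λ = 4 has size 2.
Step 3 — with total size 5, 4 blocks, and largest block 2, the block sizes (in nonincreasing order) are [2, 1, 1, 1].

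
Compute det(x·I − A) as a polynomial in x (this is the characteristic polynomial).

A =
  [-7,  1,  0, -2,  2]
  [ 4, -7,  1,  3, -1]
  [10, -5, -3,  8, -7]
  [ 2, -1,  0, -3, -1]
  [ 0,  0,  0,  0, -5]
x^5 + 25*x^4 + 250*x^3 + 1250*x^2 + 3125*x + 3125

Expanding det(x·I − A) (e.g. by cofactor expansion or by noting that A is similar to its Jordan form J, which has the same characteristic polynomial as A) gives
  χ_A(x) = x^5 + 25*x^4 + 250*x^3 + 1250*x^2 + 3125*x + 3125
which factors as (x + 5)^5. The eigenvalues (with algebraic multiplicities) are λ = -5 with multiplicity 5.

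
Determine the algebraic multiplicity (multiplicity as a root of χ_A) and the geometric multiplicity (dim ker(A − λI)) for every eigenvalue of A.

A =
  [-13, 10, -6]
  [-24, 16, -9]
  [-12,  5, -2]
λ = -1: alg = 1, geom = 1; λ = 1: alg = 2, geom = 1

Step 1 — factor the characteristic polynomial to read off the algebraic multiplicities:
  χ_A(x) = (x - 1)^2*(x + 1)

Step 2 — compute geometric multiplicities via the rank-nullity identity g(λ) = n − rank(A − λI):
  rank(A − (-1)·I) = 2, so dim ker(A − (-1)·I) = n − 2 = 1
  rank(A − (1)·I) = 2, so dim ker(A − (1)·I) = n − 2 = 1

Summary:
  λ = -1: algebraic multiplicity = 1, geometric multiplicity = 1
  λ = 1: algebraic multiplicity = 2, geometric multiplicity = 1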